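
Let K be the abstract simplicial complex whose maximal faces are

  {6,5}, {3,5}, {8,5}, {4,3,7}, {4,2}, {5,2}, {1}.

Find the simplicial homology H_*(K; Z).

Take the total order 1 < 2 < 3 < 4 < 5 < 6 < 7 < 8 on the vertex set. Then K (dimension 2) consists of the simplices:

  0-simplices (8): [1], [2], [3], [4], [5], [6], [7], [8]
  1-simplices (8): [2,4], [2,5], [3,4], [3,5], [3,7], [4,7], [5,6], [5,8]
  2-simplices (1): [3,4,7]

giving chain groups C_0 ≅ Z^8, C_1 ≅ Z^8, C_2 ≅ Z^1.

The boundary map ∂_1: C_1 → C_0 is given by ∂[p,q] = [q] − [p].
This gives a 8×8 integer matrix of rank 6; reducing to Smith normal form yields diagonal entries (1,1,1,1,1,1).

The boundary map ∂_2: C_2 → C_1 sends each 2-simplex [p,q,r] to [q,r] − [p,r] + [p,q]. For instance
  ∂[3,4,7] = [4,7] − [3,7] + [3,4].
The resulting 8×1 matrix has rank 1, and its Smith normal form has invariant factors (1).

Reading off H_k = ker ∂_k / im ∂_{k+1}:

  H_0: rank C_0 − rank ∂_1 = 8 − 6 = 2, and the invariant factors of ∂_1 are all 1, so H_0 = Z^2.
  H_1: rank ker ∂_1 − rank ∂_2 = (8 − 6) − 1 = 1, and the invariant factors of ∂_2 are all 1, so H_1 = Z.
  H_2: rank ker ∂_2 − rank ∂_3 = (1 − 1) − 0 = 0, and there is no ∂_3, so H_2 = 0.

H_0 = Z^2,  H_1 = Z,  H_2 = 0.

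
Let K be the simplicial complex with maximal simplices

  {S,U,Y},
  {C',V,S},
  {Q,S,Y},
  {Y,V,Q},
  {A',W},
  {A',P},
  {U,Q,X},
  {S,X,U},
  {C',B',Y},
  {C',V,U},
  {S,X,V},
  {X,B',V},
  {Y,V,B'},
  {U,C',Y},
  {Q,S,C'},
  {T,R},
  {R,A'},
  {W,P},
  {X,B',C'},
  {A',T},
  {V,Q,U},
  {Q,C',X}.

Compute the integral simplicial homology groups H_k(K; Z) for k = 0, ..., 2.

We work with the vertex ordering P < Q < R < S < T < U < V < W < X < Y < A' < B' < C'. The simplices of K, each written with vertices in increasing order, are:

  0-simplices (13): [P], [Q], [R], [S], [T], [U], [V], [W], [X], [Y], [A'], [B'], [C']
  1-simplices (30): (30 of them)
  2-simplices (16): [Q,S,Y], [Q,S,C'], [Q,U,V], [Q,U,X], [Q,V,Y], [Q,X,C'], [S,U,X], [S,U,Y], [S,V,X], [S,V,C'], [U,V,C'], [U,Y,C'], [V,X,B'], [V,Y,B'], [X,B',C'], [Y,B',C']

giving chain groups C_0 ≅ Z^13, C_1 ≅ Z^30, C_2 ≅ Z^16.

The boundary map ∂_1: C_1 → C_0 is given by ∂[p,q] = [q] − [p]. For instance
  ∂[Y,C'] = [C'] − [Y].
The resulting 13×30 matrix has rank 11, and its Smith normal form has invariant factors (1,1,1,1,1,1,1,1,1,1,1).

∂_2: C_2 → C_1 sends each 2-simplex [p,q,r] to [q,r] − [p,r] + [p,q]. For instance
  ∂[Q,U,V] = [U,V] − [Q,V] + [Q,U],
  ∂[S,U,X] = [U,X] − [S,X] + [S,U].
The resulting 30×16 matrix has rank 15, and its Smith normal form has invariant factors (1,1,1,1,1,1,1,1,1,1,1,1,1,1,1).

Now H_k = ker ∂_k / im ∂_{k+1}, so:

  H_0: rank C_0 − rank ∂_1 = 13 − 11 = 2, and the invariant factors of ∂_1 are all 1, so H_0 = Z^2.
  H_1: rank ker ∂_1 − rank ∂_2 = (30 − 11) − 15 = 4, and the invariant factors of ∂_2 are all 1, so H_1 = Z^4.
  H_2: rank ker ∂_2 − rank ∂_3 = (16 − 15) − 0 = 1, and there is no ∂_3, so H_2 = Z.

(K is a triangulation of the disjoint union of a wedge of 2 circles and the torus T^2.)

H_0 ≅ Z^2,  H_1 ≅ Z^4,  H_2 ≅ Z.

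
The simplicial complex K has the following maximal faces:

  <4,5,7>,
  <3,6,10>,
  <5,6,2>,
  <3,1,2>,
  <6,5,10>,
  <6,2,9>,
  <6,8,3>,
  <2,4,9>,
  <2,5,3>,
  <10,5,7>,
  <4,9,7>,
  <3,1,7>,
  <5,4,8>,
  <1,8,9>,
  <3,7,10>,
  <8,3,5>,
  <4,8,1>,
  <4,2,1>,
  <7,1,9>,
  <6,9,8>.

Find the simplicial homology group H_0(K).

Take the total order 1 < 2 < 3 < 4 < 5 < 6 < 7 < 8 < 9 < 10 on the vertex set. Then K (dimension 2) consists of the simplices:

  0-simplices (10): [1], [2], [3], [4], [5], [6], [7], [8], [9], [10]
  1-simplices (30): (30 of them)
  2-simplices (20): (20 of them)

giving chain groups C_0 ≅ Z^10, C_1 ≅ Z^30, C_2 ≅ Z^20.

The boundary map ∂_1: C_1 → C_0 maps an edge to its endpoints' difference, ∂[p,q] = q − p. For instance
  ∂[2,6] = [6] − [2].
The resulting 10×30 matrix has rank 9, and its Smith normal form has invariant factors (1,1,1,1,1,1,1,1,1).

Boundary ∂_2: C_2 → C_1 maps a triangle to the signed sum of its edges. For instance
  ∂[3,5,8] = [5,8] − [3,8] + [3,5],
  ∂[3,6,8] = [6,8] − [3,8] + [3,6].
As a 30×20 matrix over Z this has rank 20, with invariant factors (1,1,1,1,1,1,1,1,1,1,1,1,1,1,1,1,1,1,1,2).

Now H_k = ker ∂_k / im ∂_{k+1}, so:

  H_0: rank C_0 − rank ∂_1 = 10 − 9 = 1, and the invariant factors of ∂_1 are all 1, so H_0 = Z.

(K is a triangulation of the Klein bottle.)

H_0 = Z.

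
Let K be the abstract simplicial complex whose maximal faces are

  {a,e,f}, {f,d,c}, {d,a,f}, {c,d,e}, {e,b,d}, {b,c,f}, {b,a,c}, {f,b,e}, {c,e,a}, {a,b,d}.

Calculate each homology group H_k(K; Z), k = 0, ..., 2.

H_0 = Z,  H_1 = Z/2,  H_2 = 0.

We work with the vertex ordering a < b < c < d < e < f. The simplices of K, each written with vertices in increasing order, are:

  0-simplices (6): a, b, c, d, e, f
  1-simplices (15): ab, ac, ad, ae, af, bc, bd, be, bf, cd, ce, cf, de, df, ef
  2-simplices (10): abc, abd, ace, adf, aef, bcf, bde, bef, cde, cdf

giving chain groups C_0 ≅ Z^6, C_1 ≅ Z^15, C_2 ≅ Z^10.

Boundary ∂_1: C_1 → C_0 maps an edge to its endpoints' difference, ∂[p,q] = q − p. For instance
  ∂ce = e − c.
The resulting 6×15 matrix has rank 5, and its Smith normal form has invariant factors (1,1,1,1,1).

Boundary ∂_2: C_2 → C_1 acts by ∂[p,q,r] = [q,r] − [p,r] + [p,q]. For instance
  ∂bef = ef − bf + be,
  ∂abd = bd − ad + ab.
The resulting 15×10 matrix has rank 10, and its Smith normal form has invariant factors (1,1,1,1,1,1,1,1,1,2).

Now H_k = ker ∂_k / im ∂_{k+1}, so:

  H_0: rank C_0 − rank ∂_1 = 6 − 5 = 1, and the invariant factors of ∂_1 are all 1, so H_0 ≅ Z.
  H_1: rank ker ∂_1 − rank ∂_2 = (15 − 5) − 10 = 0, and ∂_2 has invariant factor 2 > 1, so H_1 ≅ Z/2.
  H_2: rank ker ∂_2 − rank ∂_3 = (10 − 10) − 0 = 0, and there is no ∂_3, so H_2 ≅ 0.

As a check, the Euler characteristic is 6 − 15 + 10 = 1, which agrees with 1 − 0 + 0 = 1.
(K is a triangulation of the real projective plane RP^2.)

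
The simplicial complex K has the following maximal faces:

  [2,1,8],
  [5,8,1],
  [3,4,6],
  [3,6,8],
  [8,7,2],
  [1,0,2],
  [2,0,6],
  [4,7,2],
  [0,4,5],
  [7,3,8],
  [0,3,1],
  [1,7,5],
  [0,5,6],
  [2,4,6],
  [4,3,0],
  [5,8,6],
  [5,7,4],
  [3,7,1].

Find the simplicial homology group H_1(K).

Order the vertices as 0 < 1 < 2 < 3 < 4 < 5 < 6 < 7 < 8. Listing each simplex with vertices in this order, K has dimension 2 with simplices:

  0-simplices (9): [0], [1], [2], [3], [4], [5], [6], [7], [8]
  1-simplices (27): (27 of them)
  2-simplices (18): [0,1,2], [0,1,3], [0,2,6], [0,3,4], [0,4,5], [0,5,6], [1,2,8], [1,3,7], [1,5,7], [1,5,8], [2,4,6], [2,4,7], [2,7,8], [3,4,6], [3,6,8], [3,7,8], [4,5,7], [5,6,8]

Hence C_0 ≅ Z^9, C_1 ≅ Z^27, C_2 ≅ Z^18.

The boundary map ∂_1: C_1 → C_0 is given by ∂[p,q] = [q] − [p]. For instance
  ∂[5,7] = [7] − [5].
As a 9×27 matrix over Z this has rank 8, with invariant factors (1,1,1,1,1,1,1,1).

Boundary ∂_2: C_2 → C_1 sends each 2-simplex [p,q,r] to [q,r] − [p,r] + [p,q]. For instance
  ∂[5,6,8] = [6,8] − [5,8] + [5,6],
  ∂[2,7,8] = [7,8] − [2,8] + [2,7].
As a 27×18 matrix over Z this has rank 18, with invariant factors (1,1,1,1,1,1,1,1,1,1,1,1,1,1,1,1,1,2).

Computing H_k = (kernel of ∂_k) / (image of ∂_{k+1}):

  H_1: rank ker ∂_1 − rank ∂_2 = (27 − 8) − 18 = 1, and ∂_2 has invariant factor 2 > 1, so H_1 = Z × Z/2.

(K is a triangulation of the Klein bottle.)

H_1 = Z × Z/2.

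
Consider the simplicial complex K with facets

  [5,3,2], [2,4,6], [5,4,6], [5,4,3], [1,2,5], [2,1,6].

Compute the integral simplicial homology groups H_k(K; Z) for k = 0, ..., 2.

H_0 ≅ Z,  H_1 ≅ Z,  H_2 = 0.

Fix the vertex order 1 < 2 < 3 < 4 < 5 < 6 and write every simplex with vertices in increasing order. Then dim K = 2 and the simplices of K are:

  0-simplices (6): [1], [2], [3], [4], [5], [6]
  1-simplices (12): [1,2], [1,5], [1,6], [2,3], [2,4], [2,5], [2,6], [3,4], [3,5], [4,5], [4,6], [5,6]
  2-simplices (6): [1,2,5], [1,2,6], [2,3,5], [2,4,6], [3,4,5], [4,5,6]

giving chain groups C_0 ≅ Z^6, C_1 ≅ Z^12, C_2 ≅ Z^6.

∂_1: C_1 → C_0 is given by ∂[p,q] = [q] − [p]. For instance
  ∂[2,3] = [3] − [2].
This gives a 6×12 integer matrix of rank 5; reducing to Smith normal form yields diagonal entries (1,1,1,1,1).

∂_2: C_2 → C_1 sends each 2-simplex [p,q,r] to [q,r] − [p,r] + [p,q]. For instance
  ∂[2,4,6] = [4,6] − [2,6] + [2,4],
  ∂[3,4,5] = [4,5] − [3,5] + [3,4].
This gives a 12×6 integer matrix of rank 6; reducing to Smith normal form yields diagonal entries (1,1,1,1,1,1).

Computing H_k = (kernel of ∂_k) / (image of ∂_{k+1}):

  H_0: rank C_0 − rank ∂_1 = 6 − 5 = 1, and the invariant factors of ∂_1 are all 1, so H_0 = Z.
  H_1: rank ker ∂_1 − rank ∂_2 = (12 − 5) − 6 = 1, and the invariant factors of ∂_2 are all 1, so H_1 = Z.
  H_2: rank ker ∂_2 − rank ∂_3 = (6 − 6) − 0 = 0, and there is no ∂_3, so H_2 = 0.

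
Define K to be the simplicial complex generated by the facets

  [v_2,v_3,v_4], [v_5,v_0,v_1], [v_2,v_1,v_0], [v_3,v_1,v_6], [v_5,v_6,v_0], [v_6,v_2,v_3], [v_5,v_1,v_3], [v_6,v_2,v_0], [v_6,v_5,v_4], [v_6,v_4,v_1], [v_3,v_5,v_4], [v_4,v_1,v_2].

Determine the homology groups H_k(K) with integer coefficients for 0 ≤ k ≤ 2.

H_0 = Z,  H_1 = Z/2,  H_2 = 0.

Order the vertices as v_0 < v_1 < v_2 < v_3 < v_4 < v_5 < v_6. Listing each simplex with vertices in this order, K has dimension 2 with simplices:

  0-simplices (7): [v_0], [v_1], [v_2], [v_3], [v_4], [v_5], [v_6]
  1-simplices (18): (18 of them)
  2-simplices (12): (12 of them)

giving chain groups C_0 ≅ Z^7, C_1 ≅ Z^18, C_2 ≅ Z^12.

The boundary map ∂_1: C_1 → C_0 is given by ∂[p,q] = [q] − [p]. For instance
  ∂[v_2,v_3] = [v_3] − [v_2].
As a 7×18 matrix over Z this has rank 6, with invariant factors (1,1,1,1,1,1).

Boundary ∂_2: C_2 → C_1 maps a triangle to the signed sum of its edges. For instance
  ∂[v_1,v_2,v_4] = [v_2,v_4] − [v_1,v_4] + [v_1,v_2],
  ∂[v_0,v_1,v_2] = [v_1,v_2] − [v_0,v_2] + [v_0,v_1].
This gives a 18×12 integer matrix of rank 12; reducing to Smith normal form yields diagonal entries (1,1,1,1,1,1,1,1,1,1,1,2).

From H_k ≅ ker(∂_k) / im(∂_{k+1}) we obtain:

  H_0: rank C_0 − rank ∂_1 = 7 − 6 = 1, and the invariant factors of ∂_1 are all 1, so H_0 = Z.
  H_1: rank ker ∂_1 − rank ∂_2 = (18 − 6) − 12 = 0, and ∂_2 has invariant factor 2 > 1, so H_1 = Z/2.
  H_2: rank ker ∂_2 − rank ∂_3 = (12 − 12) − 0 = 0, and there is no ∂_3, so H_2 = 0.

As a check, the Euler characteristic is 7 − 18 + 12 = 1, which agrees with 1 − 0 + 0 = 1.
(K is a triangulation of the real projective plane RP^2.)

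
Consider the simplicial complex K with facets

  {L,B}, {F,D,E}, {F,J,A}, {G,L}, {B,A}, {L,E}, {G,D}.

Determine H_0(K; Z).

Fix the vertex order A < B < D < E < F < G < J < L and write every simplex with vertices in increasing order. Then dim K = 2 and the simplices of K are:

  0-simplices (8): A, B, D, E, F, G, J, L
  1-simplices (11): AB, AF, AJ, BL, DE, DF, DG, EF, EL, FJ, GL
  2-simplices (2): AFJ, DEF

Hence C_0 ≅ Z^8, C_1 ≅ Z^11, C_2 ≅ Z^2.

The boundary map ∂_1: C_1 → C_0 is given by ∂[p,q] = [q] − [p].
As a 8×11 matrix over Z this has rank 7, with invariant factors (1,1,1,1,1,1,1).

∂_2: C_2 → C_1 maps a triangle to the signed sum of its edges. For instance
  ∂AFJ = FJ − AJ + AF,
  ∂DEF = EF − DF + DE.
The 11×2 boundary matrix has rank 2 and Smith normal form diag(1,1).

Computing H_k = (kernel of ∂_k) / (image of ∂_{k+1}):

  H_0: rank C_0 − rank ∂_1 = 8 − 7 = 1, and the invariant factors of ∂_1 are all 1, so H_0 ≅ Z.

H_0 = Z.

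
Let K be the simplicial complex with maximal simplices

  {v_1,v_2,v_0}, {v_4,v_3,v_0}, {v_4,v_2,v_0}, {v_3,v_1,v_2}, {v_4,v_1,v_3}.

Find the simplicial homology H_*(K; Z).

H_0 = Z,  H_1 = Z,  H_2 = 0.

Fix the vertex order v_0 < v_1 < v_2 < v_3 < v_4 and write every simplex with vertices in increasing order. Then dim K = 2 and the simplices of K are:

  0-simplices (5): [v_0], [v_1], [v_2], [v_3], [v_4]
  1-simplices (10): [v_0,v_1], [v_0,v_2], [v_0,v_3], [v_0,v_4], [v_1,v_2], [v_1,v_3], [v_1,v_4], [v_2,v_3], [v_2,v_4], [v_3,v_4]
  2-simplices (5): [v_0,v_1,v_2], [v_0,v_2,v_4], [v_0,v_3,v_4], [v_1,v_2,v_3], [v_1,v_3,v_4]

so the chain groups are C_0 ≅ Z^5, C_1 ≅ Z^10, C_2 ≅ Z^5.

Boundary ∂_1: C_1 → C_0 sends each edge [p,q] (with p < q) to q − p. For instance
  ∂[v_0,v_1] = [v_1] − [v_0].
The 5×10 boundary matrix has rank 4 and Smith normal form diag(1,1,1,1).

∂_2: C_2 → C_1 acts by ∂[p,q,r] = [q,r] − [p,r] + [p,q]. For instance
  ∂[v_0,v_1,v_2] = [v_1,v_2] − [v_0,v_2] + [v_0,v_1],
  ∂[v_0,v_3,v_4] = [v_3,v_4] − [v_0,v_4] + [v_0,v_3].
The resulting 10×5 matrix has rank 5, and its Smith normal form has invariant factors (1,1,1,1,1).

From H_k ≅ ker(∂_k) / im(∂_{k+1}) we obtain:

  H_0: rank C_0 − rank ∂_1 = 5 − 4 = 1, and the invariant factors of ∂_1 are all 1, so H_0 = Z.
  H_1: rank ker ∂_1 − rank ∂_2 = (10 − 4) − 5 = 1, and the invariant factors of ∂_2 are all 1, so H_1 = Z.
  H_2: rank ker ∂_2 − rank ∂_3 = (5 − 5) − 0 = 0, and there is no ∂_3, so H_2 = 0.

As a check, the Euler characteristic is 5 − 10 + 5 = 0, which agrees with 1 − 1 + 0 = 0.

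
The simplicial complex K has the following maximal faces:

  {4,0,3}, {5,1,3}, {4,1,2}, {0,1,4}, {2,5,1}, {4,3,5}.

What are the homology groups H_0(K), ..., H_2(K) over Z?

Order the vertices as 0 < 1 < 2 < 3 < 4 < 5. Listing each simplex with vertices in this order, K has dimension 2 with simplices:

  0-simplices (6): [0], [1], [2], [3], [4], [5]
  1-simplices (12): [0,1], [0,3], [0,4], [1,2], [1,3], [1,4], [1,5], [2,4], [2,5], [3,4], [3,5], [4,5]
  2-simplices (6): [0,1,4], [0,3,4], [1,2,4], [1,2,5], [1,3,5], [3,4,5]

Hence C_0 ≅ Z^6, C_1 ≅ Z^12, C_2 ≅ Z^6.

Boundary ∂_1: C_1 → C_0 is given by ∂[p,q] = [q] − [p].
This gives a 6×12 integer matrix of rank 5; reducing to Smith normal form yields diagonal entries (1,1,1,1,1).

Boundary ∂_2: C_2 → C_1 sends each 2-simplex [p,q,r] to [q,r] − [p,r] + [p,q]. For instance
  ∂[1,3,5] = [3,5] − [1,5] + [1,3],
  ∂[0,1,4] = [1,4] − [0,4] + [0,1].
As a 12×6 matrix over Z this has rank 6, with invariant factors (1,1,1,1,1,1).

Computing H_k = (kernel of ∂_k) / (image of ∂_{k+1}):

  H_0: rank C_0 − rank ∂_1 = 6 − 5 = 1, and the invariant factors of ∂_1 are all 1, so H_0 ≅ Z.
  H_1: rank ker ∂_1 − rank ∂_2 = (12 − 5) − 6 = 1, and the invariant factors of ∂_2 are all 1, so H_1 ≅ Z.
  H_2: rank ker ∂_2 − rank ∂_3 = (6 − 6) − 0 = 0, and there is no ∂_3, so H_2 ≅ 0.

As a check, the Euler characteristic is 6 − 12 + 6 = 0, which agrees with 1 − 1 + 0 = 0.
(K is a triangulation of the cylinder S^1 x I.)

H_0 = Z,  H_1 = Z,  H_2 = 0.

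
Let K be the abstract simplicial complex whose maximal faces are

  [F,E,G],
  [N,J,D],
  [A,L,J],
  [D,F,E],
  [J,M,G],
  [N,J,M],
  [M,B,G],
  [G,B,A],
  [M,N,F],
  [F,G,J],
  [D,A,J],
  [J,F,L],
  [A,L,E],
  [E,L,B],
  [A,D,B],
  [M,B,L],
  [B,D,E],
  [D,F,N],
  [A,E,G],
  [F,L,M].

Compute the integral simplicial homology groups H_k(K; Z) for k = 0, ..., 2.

We work with the vertex ordering A < B < D < E < F < G < J < L < M < N. The simplices of K, each written with vertices in increasing order, are:

  0-simplices (10): A, B, D, E, F, G, J, L, M, N
  1-simplices (30): AB, AD, AE, AG, AJ, AL, BD, BE, BG, BL, BM, DE, DF, DJ, DN, EF, EG, EL, FG, FJ, FL, FM, FN, GJ, GM, JL, JM, JN, LM, MN
  2-simplices (20): ABD, ABG, ADJ, AEG, AEL, AJL, BDE, BEL, BGM, BLM, DEF, DFN, DJN, EFG, FGJ, FJL, FLM, FMN, GJM, JMN

so the chain groups are C_0 ≅ Z^10, C_1 ≅ Z^30, C_2 ≅ Z^20.

∂_1: C_1 → C_0 is given by ∂[p,q] = [q] − [p].
The resulting 10×30 matrix has rank 9, and its Smith normal form has invariant factors (1,1,1,1,1,1,1,1,1).

The boundary map ∂_2: C_2 → C_1 acts by ∂[p,q,r] = [q,r] − [p,r] + [p,q]. For instance
  ∂DFN = FN − DN + DF,
  ∂DJN = JN − DN + DJ.
The resulting 30×20 matrix has rank 20, and its Smith normal form has invariant factors (1,1,1,1,1,1,1,1,1,1,1,1,1,1,1,1,1,1,1,2).

From H_k ≅ ker(∂_k) / im(∂_{k+1}) we obtain:

  H_0: rank C_0 − rank ∂_1 = 10 − 9 = 1, and the invariant factors of ∂_1 are all 1, so H_0 ≅ Z.
  H_1: rank ker ∂_1 − rank ∂_2 = (30 − 9) − 20 = 1, and ∂_2 has invariant factor 2 > 1, so H_1 ≅ Z × Z/2.
  H_2: rank ker ∂_2 − rank ∂_3 = (20 − 20) − 0 = 0, and there is no ∂_3, so H_2 ≅ 0.

H_0 = Z,  H_1 = Z × Z/2,  H_2 = 0.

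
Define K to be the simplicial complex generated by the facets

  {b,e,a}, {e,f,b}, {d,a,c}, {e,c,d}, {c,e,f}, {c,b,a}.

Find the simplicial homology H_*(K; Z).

Order the vertices as a < b < c < d < e < f. Listing each simplex with vertices in this order, K has dimension 2 with simplices:

  0-simplices (6): a, b, c, d, e, f
  1-simplices (12): ab, ac, ad, ae, bc, be, bf, cd, ce, cf, de, ef
  2-simplices (6): abc, abe, acd, bef, cde, cef

Hence C_0 ≅ Z^6, C_1 ≅ Z^12, C_2 ≅ Z^6.

The boundary map ∂_1: C_1 → C_0 sends each edge [p,q] (with p < q) to q − p.
This gives a 6×12 integer matrix of rank 5; reducing to Smith normal form yields diagonal entries (1,1,1,1,1).

The boundary map ∂_2: C_2 → C_1 maps a triangle to the signed sum of its edges. For instance
  ∂cde = de − ce + cd,
  ∂bef = ef − bf + be.
The 12×6 boundary matrix has rank 6 and Smith normal form diag(1,1,1,1,1,1).

Computing H_k = (kernel of ∂_k) / (image of ∂_{k+1}):

  H_0: rank C_0 − rank ∂_1 = 6 − 5 = 1, and the invariant factors of ∂_1 are all 1, so H_0 = Z.
  H_1: rank ker ∂_1 − rank ∂_2 = (12 − 5) − 6 = 1, and the invariant factors of ∂_2 are all 1, so H_1 = Z.
  H_2: rank ker ∂_2 − rank ∂_3 = (6 − 6) − 0 = 0, and there is no ∂_3, so H_2 = 0.

(K is a triangulation of the cylinder S^1 x I.)

H_0 ≅ Z,  H_1 ≅ Z,  H_2 = 0.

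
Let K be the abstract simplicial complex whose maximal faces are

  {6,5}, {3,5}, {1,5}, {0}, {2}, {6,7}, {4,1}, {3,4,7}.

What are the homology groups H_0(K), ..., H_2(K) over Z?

H_0 ≅ Z^3,  H_1 ≅ Z^2,  H_2 = 0.

We work with the vertex ordering 0 < 1 < 2 < 3 < 4 < 5 < 6 < 7. The simplices of K, each written with vertices in increasing order, are:

  0-simplices (8): [0], [1], [2], [3], [4], [5], [6], [7]
  1-simplices (8): [1,4], [1,5], [3,4], [3,5], [3,7], [4,7], [5,6], [6,7]
  2-simplices (1): [3,4,7]

so the chain groups are C_0 ≅ Z^8, C_1 ≅ Z^8, C_2 ≅ Z^1.

∂_1: C_1 → C_0 sends each edge [p,q] (with p < q) to q − p.
As a 8×8 matrix over Z this has rank 5, with invariant factors (1,1,1,1,1).

Boundary ∂_2: C_2 → C_1 sends each 2-simplex [p,q,r] to [q,r] − [p,r] + [p,q]. For instance
  ∂[3,4,7] = [4,7] − [3,7] + [3,4].
As a 8×1 matrix over Z this has rank 1, with invariant factors (1).

Reading off H_k = ker ∂_k / im ∂_{k+1}:

  H_0: rank C_0 − rank ∂_1 = 8 − 5 = 3, and the invariant factors of ∂_1 are all 1, so H_0 ≅ Z^3.
  H_1: rank ker ∂_1 − rank ∂_2 = (8 − 5) − 1 = 2, and the invariant factors of ∂_2 are all 1, so H_1 ≅ Z^2.
  H_2: rank ker ∂_2 − rank ∂_3 = (1 − 1) − 0 = 0, and there is no ∂_3, so H_2 ≅ 0.

As a check, the Euler characteristic is 8 − 8 + 1 = 1, which agrees with 3 − 2 + 0 = 1.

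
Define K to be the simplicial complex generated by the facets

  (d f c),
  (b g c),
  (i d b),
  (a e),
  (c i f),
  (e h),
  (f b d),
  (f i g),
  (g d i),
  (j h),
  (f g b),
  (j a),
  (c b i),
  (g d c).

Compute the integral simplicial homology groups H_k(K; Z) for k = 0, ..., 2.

H_0 ≅ Z^2,  H_1 ≅ Z × Z/2,  H_2 = 0.

Fix the vertex order a < b < c < d < e < f < g < h < i < j and write every simplex with vertices in increasing order. Then dim K = 2 and the simplices of K are:

  0-simplices (10): a, b, c, d, e, f, g, h, i, j
  1-simplices (19): ae, aj, bc, bd, bf, bg, bi, cd, cf, cg, ci, df, dg, di, eh, fg, fi, gi, hj
  2-simplices (10): bcg, bci, bdf, bdi, bfg, cdf, cdg, cfi, dgi, fgi

giving chain groups C_0 ≅ Z^10, C_1 ≅ Z^19, C_2 ≅ Z^10.

∂_1: C_1 → C_0 sends each edge [p,q] (with p < q) to q − p. For instance
  ∂bg = g − b.
The 10×19 boundary matrix has rank 8 and Smith normal form diag(1,1,1,1,1,1,1,1).

The boundary map ∂_2: C_2 → C_1 sends each 2-simplex [p,q,r] to [q,r] − [p,r] + [p,q]. For instance
  ∂bdi = di − bi + bd,
  ∂cdf = df − cf + cd.
As a 19×10 matrix over Z this has rank 10, with invariant factors (1,1,1,1,1,1,1,1,1,2).

Now H_k = ker ∂_k / im ∂_{k+1}, so:

  H_0: rank C_0 − rank ∂_1 = 10 − 8 = 2, and the invariant factors of ∂_1 are all 1, so H_0 ≅ Z^2.
  H_1: rank ker ∂_1 − rank ∂_2 = (19 − 8) − 10 = 1, and ∂_2 has invariant factor 2 > 1, so H_1 ≅ Z × Z/2.
  H_2: rank ker ∂_2 − rank ∂_3 = (10 − 10) − 0 = 0, and there is no ∂_3, so H_2 ≅ 0.

(K is a triangulation of the disjoint union of the circle S^1 and the real projective plane RP^2.)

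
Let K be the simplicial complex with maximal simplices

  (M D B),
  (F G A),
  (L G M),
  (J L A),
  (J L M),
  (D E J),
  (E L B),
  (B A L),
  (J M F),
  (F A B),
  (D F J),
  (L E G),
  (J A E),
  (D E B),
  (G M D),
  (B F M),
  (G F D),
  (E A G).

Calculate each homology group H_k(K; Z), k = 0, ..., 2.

H_0 = Z,  H_1 = Z ⊕ Z/2Z,  H_2 = 0.

Take the total order A < B < D < E < F < G < J < L < M on the vertex set. Then K (dimension 2) consists of the simplices:

  0-simplices (9): A, B, D, E, F, G, J, L, M
  1-simplices (27): AB, AE, AF, AG, AJ, AL, BD, BE, BF, BL, BM, DE, DF, DG, DJ, DM, EG, EJ, EL, FG, FJ, FM, GL, GM, JL, JM, LM
  2-simplices (18): ABF, ABL, AEG, AEJ, AFG, AJL, BDE, BDM, BEL, BFM, DEJ, DFG, DFJ, DGM, EGL, FJM, GLM, JLM

giving chain groups C_0 ≅ Z^9, C_1 ≅ Z^27, C_2 ≅ Z^18.

Boundary ∂_1: C_1 → C_0 sends each edge [p,q] (with p < q) to q − p.
The resulting 9×27 matrix has rank 8, and its Smith normal form has invariant factors (1,1,1,1,1,1,1,1).

Boundary ∂_2: C_2 → C_1 sends each 2-simplex [p,q,r] to [q,r] − [p,r] + [p,q]. For instance
  ∂JLM = LM − JM + JL,
  ∂DFG = FG − DG + DF.
This gives a 27×18 integer matrix of rank 18; reducing to Smith normal form yields diagonal entries (1,1,1,1,1,1,1,1,1,1,1,1,1,1,1,1,1,2).

Computing H_k = (kernel of ∂_k) / (image of ∂_{k+1}):

  H_0: rank C_0 − rank ∂_1 = 9 − 8 = 1, and the invariant factors of ∂_1 are all 1, so H_0 = Z.
  H_1: rank ker ∂_1 − rank ∂_2 = (27 − 8) − 18 = 1, and ∂_2 has invariant factor 2 > 1, so H_1 = Z ⊕ Z/2Z.
  H_2: rank ker ∂_2 − rank ∂_3 = (18 − 18) − 0 = 0, and there is no ∂_3, so H_2 = 0.

(K is a triangulation of the Klein bottle.)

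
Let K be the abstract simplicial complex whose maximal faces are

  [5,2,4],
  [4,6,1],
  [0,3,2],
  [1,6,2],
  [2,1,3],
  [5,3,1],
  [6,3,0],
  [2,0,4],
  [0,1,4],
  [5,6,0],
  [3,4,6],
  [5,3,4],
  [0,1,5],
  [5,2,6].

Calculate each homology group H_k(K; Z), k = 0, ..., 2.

Take the total order 0 < 1 < 2 < 3 < 4 < 5 < 6 on the vertex set. Then K (dimension 2) consists of the simplices:

  0-simplices (7): [0], [1], [2], [3], [4], [5], [6]
  1-simplices (21): [0,1], [0,2], [0,3], [0,4], [0,5], [0,6], [1,2], [1,3], [1,4], [1,5], [1,6], [2,3], [2,4], [2,5], [2,6], [3,4], [3,5], [3,6], [4,5], [4,6], [5,6]
  2-simplices (14): [0,1,4], [0,1,5], [0,2,3], [0,2,4], [0,3,6], [0,5,6], [1,2,3], [1,2,6], [1,3,5], [1,4,6], [2,4,5], [2,5,6], [3,4,5], [3,4,6]

Hence C_0 ≅ Z^7, C_1 ≅ Z^21, C_2 ≅ Z^14.

∂_1: C_1 → C_0 maps an edge to its endpoints' difference, ∂[p,q] = q − p. For instance
  ∂[1,3] = [3] − [1].
As a 7×21 matrix over Z this has rank 6, with invariant factors (1,1,1,1,1,1).

∂_2: C_2 → C_1 maps a triangle to the signed sum of its edges. For instance
  ∂[0,2,4] = [2,4] − [0,4] + [0,2],
  ∂[3,4,6] = [4,6] − [3,6] + [3,4].
The 21×14 boundary matrix has rank 13 and Smith normal form diag(1,1,1,1,1,1,1,1,1,1,1,1,1).

Reading off H_k = ker ∂_k / im ∂_{k+1}:

  H_0: rank C_0 − rank ∂_1 = 7 − 6 = 1, and the invariant factors of ∂_1 are all 1, so H_0 = Z.
  H_1: rank ker ∂_1 − rank ∂_2 = (21 − 6) − 13 = 2, and the invariant factors of ∂_2 are all 1, so H_1 = Z^2.
  H_2: rank ker ∂_2 − rank ∂_3 = (14 − 13) − 0 = 1, and there is no ∂_3, so H_2 = Z.

As a check, the Euler characteristic is 7 − 21 + 14 = 0, which agrees with 1 − 2 + 1 = 0.

H_0 ≅ Z,  H_1 ≅ Z^2,  H_2 ≅ Z.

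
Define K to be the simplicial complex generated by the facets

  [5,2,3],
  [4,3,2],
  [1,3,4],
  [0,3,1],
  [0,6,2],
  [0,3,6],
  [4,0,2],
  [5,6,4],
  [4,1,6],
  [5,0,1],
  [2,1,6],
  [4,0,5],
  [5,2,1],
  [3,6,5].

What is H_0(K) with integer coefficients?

We work with the vertex ordering 0 < 1 < 2 < 3 < 4 < 5 < 6. The simplices of K, each written with vertices in increasing order, are:

  0-simplices (7): [0], [1], [2], [3], [4], [5], [6]
  1-simplices (21): [0,1], [0,2], [0,3], [0,4], [0,5], [0,6], [1,2], [1,3], [1,4], [1,5], [1,6], [2,3], [2,4], [2,5], [2,6], [3,4], [3,5], [3,6], [4,5], [4,6], [5,6]
  2-simplices (14): [0,1,3], [0,1,5], [0,2,4], [0,2,6], [0,3,6], [0,4,5], [1,2,5], [1,2,6], [1,3,4], [1,4,6], [2,3,4], [2,3,5], [3,5,6], [4,5,6]

giving chain groups C_0 ≅ Z^7, C_1 ≅ Z^21, C_2 ≅ Z^14.

The boundary map ∂_1: C_1 → C_0 maps an edge to its endpoints' difference, ∂[p,q] = q − p.
The 7×21 boundary matrix has rank 6 and Smith normal form diag(1,1,1,1,1,1).

Boundary ∂_2: C_2 → C_1 acts by ∂[p,q,r] = [q,r] − [p,r] + [p,q]. For instance
  ∂[2,3,5] = [3,5] − [2,5] + [2,3],
  ∂[4,5,6] = [5,6] − [4,6] + [4,5].
As a 21×14 matrix over Z this has rank 13, with invariant factors (1,1,1,1,1,1,1,1,1,1,1,1,1).

Computing H_k = (kernel of ∂_k) / (image of ∂_{k+1}):

  H_0: rank C_0 − rank ∂_1 = 7 − 6 = 1, and the invariant factors of ∂_1 are all 1, so H_0 ≅ Z.

H_0 ≅ Z.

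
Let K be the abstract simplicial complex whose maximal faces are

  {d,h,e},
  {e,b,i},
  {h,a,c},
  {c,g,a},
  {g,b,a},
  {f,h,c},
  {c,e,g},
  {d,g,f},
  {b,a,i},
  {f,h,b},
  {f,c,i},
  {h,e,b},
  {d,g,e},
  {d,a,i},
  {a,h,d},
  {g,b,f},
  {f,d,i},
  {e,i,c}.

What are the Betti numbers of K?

b_0 = 1, b_1 = 2, b_2 = 1.

Fix the vertex order a < b < c < d < e < f < g < h < i and write every simplex with vertices in increasing order. Then dim K = 2 and the simplices of K are:

  0-simplices (9): a, b, c, d, e, f, g, h, i
  1-simplices (27): ab, ac, ad, ag, ah, ai, be, bf, bg, bh, bi, ce, cf, cg, ch, ci, de, df, dg, dh, di, eg, eh, ei, fg, fh, fi
  2-simplices (18): abg, abi, acg, ach, adh, adi, beh, bei, bfg, bfh, ceg, cei, cfh, cfi, deg, deh, dfg, dfi

so the chain groups are C_0 ≅ Z^9, C_1 ≅ Z^27, C_2 ≅ Z^18.

Boundary ∂_1: C_1 → C_0 is given by ∂[p,q] = [q] − [p]. For instance
  ∂bg = g − b.
The resulting 9×27 matrix has rank 8, and its Smith normal form has invariant factors (1,1,1,1,1,1,1,1).

Boundary ∂_2: C_2 → C_1 sends each 2-simplex [p,q,r] to [q,r] − [p,r] + [p,q]. For instance
  ∂dfg = fg − dg + df,
  ∂bfh = fh − bh + bf.
As a 27×18 matrix over Z this has rank 17, with invariant factors (1,1,1,1,1,1,1,1,1,1,1,1,1,1,1,1,1).

Now H_k = ker ∂_k / im ∂_{k+1}, so:

  H_0: rank C_0 − rank ∂_1 = 9 − 8 = 1, and the invariant factors of ∂_1 are all 1, so H_0 ≅ Z.
  H_1: rank ker ∂_1 − rank ∂_2 = (27 − 8) − 17 = 2, and the invariant factors of ∂_2 are all 1, so H_1 ≅ Z^2.
  H_2: rank ker ∂_2 − rank ∂_3 = (18 − 17) − 0 = 1, and there is no ∂_3, so H_2 ≅ Z.

Hence the Betti numbers are b_0 = 1, b_1 = 2, b_2 = 1.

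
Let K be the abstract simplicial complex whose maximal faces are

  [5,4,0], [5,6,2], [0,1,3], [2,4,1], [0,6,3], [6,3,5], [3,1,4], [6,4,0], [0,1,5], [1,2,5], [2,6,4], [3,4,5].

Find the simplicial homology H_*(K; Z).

H_0 = Z,  H_1 = Z/2Z,  H_2 = 0.

Fix the vertex order 0 < 1 < 2 < 3 < 4 < 5 < 6 and write every simplex with vertices in increasing order. Then dim K = 2 and the simplices of K are:

  0-simplices (7): [0], [1], [2], [3], [4], [5], [6]
  1-simplices (18): [0,1], [0,3], [0,4], [0,5], [0,6], [1,2], [1,3], [1,4], [1,5], [2,4], [2,5], [2,6], [3,4], [3,5], [3,6], [4,5], [4,6], [5,6]
  2-simplices (12): [0,1,3], [0,1,5], [0,3,6], [0,4,5], [0,4,6], [1,2,4], [1,2,5], [1,3,4], [2,4,6], [2,5,6], [3,4,5], [3,5,6]

Hence C_0 ≅ Z^7, C_1 ≅ Z^18, C_2 ≅ Z^12.

Boundary ∂_1: C_1 → C_0 sends each edge [p,q] (with p < q) to q − p.
As a 7×18 matrix over Z this has rank 6, with invariant factors (1,1,1,1,1,1).

∂_2: C_2 → C_1 acts by ∂[p,q,r] = [q,r] − [p,r] + [p,q]. For instance
  ∂[2,5,6] = [5,6] − [2,6] + [2,5],
  ∂[0,1,3] = [1,3] − [0,3] + [0,1].
The 18×12 boundary matrix has rank 12 and Smith normal form diag(1,1,1,1,1,1,1,1,1,1,1,2).

From H_k ≅ ker(∂_k) / im(∂_{k+1}) we obtain:

  H_0: rank C_0 − rank ∂_1 = 7 − 6 = 1, and the invariant factors of ∂_1 are all 1, so H_0 = Z.
  H_1: rank ker ∂_1 − rank ∂_2 = (18 − 6) − 12 = 0, and ∂_2 has invariant factor 2 > 1, so H_1 = Z/2Z.
  H_2: rank ker ∂_2 − rank ∂_3 = (12 − 12) − 0 = 0, and there is no ∂_3, so H_2 = 0.

(K is a triangulation of the real projective plane RP^2.)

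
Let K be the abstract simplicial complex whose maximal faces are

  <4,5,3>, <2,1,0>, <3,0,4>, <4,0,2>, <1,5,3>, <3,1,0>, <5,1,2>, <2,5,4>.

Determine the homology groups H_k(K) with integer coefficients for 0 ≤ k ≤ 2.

H_0 = Z,  H_1 = 0,  H_2 = Z.

Order the vertices as 0 < 1 < 2 < 3 < 4 < 5. Listing each simplex with vertices in this order, K has dimension 2 with simplices:

  0-simplices (6): [0], [1], [2], [3], [4], [5]
  1-simplices (12): [0,1], [0,2], [0,3], [0,4], [1,2], [1,3], [1,5], [2,4], [2,5], [3,4], [3,5], [4,5]
  2-simplices (8): [0,1,2], [0,1,3], [0,2,4], [0,3,4], [1,2,5], [1,3,5], [2,4,5], [3,4,5]

giving chain groups C_0 ≅ Z^6, C_1 ≅ Z^12, C_2 ≅ Z^8.

Boundary ∂_1: C_1 → C_0 is given by ∂[p,q] = [q] − [p]. For instance
  ∂[4,5] = [5] − [4].
The 6×12 boundary matrix has rank 5 and Smith normal form diag(1,1,1,1,1).

Boundary ∂_2: C_2 → C_1 sends each 2-simplex [p,q,r] to [q,r] − [p,r] + [p,q]. For instance
  ∂[0,1,3] = [1,3] − [0,3] + [0,1],
  ∂[2,4,5] = [4,5] − [2,5] + [2,4].
This gives a 12×8 integer matrix of rank 7; reducing to Smith normal form yields diagonal entries (1,1,1,1,1,1,1).

Now H_k = ker ∂_k / im ∂_{k+1}, so:

  H_0: rank C_0 − rank ∂_1 = 6 − 5 = 1, and the invariant factors of ∂_1 are all 1, so H_0 ≅ Z.
  H_1: rank ker ∂_1 − rank ∂_2 = (12 − 5) − 7 = 0, and the invariant factors of ∂_2 are all 1, so H_1 ≅ 0.
  H_2: rank ker ∂_2 − rank ∂_3 = (8 − 7) − 0 = 1, and there is no ∂_3, so H_2 ≅ Z.

(K is a triangulation of the 2-sphere S^2.)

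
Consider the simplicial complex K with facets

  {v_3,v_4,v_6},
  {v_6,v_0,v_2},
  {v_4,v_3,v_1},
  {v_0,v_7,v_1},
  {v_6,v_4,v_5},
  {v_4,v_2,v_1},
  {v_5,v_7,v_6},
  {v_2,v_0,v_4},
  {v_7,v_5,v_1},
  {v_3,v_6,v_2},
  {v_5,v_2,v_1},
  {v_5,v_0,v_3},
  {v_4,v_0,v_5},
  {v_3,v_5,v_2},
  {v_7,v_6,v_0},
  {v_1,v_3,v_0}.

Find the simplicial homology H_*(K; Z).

H_0 ≅ Z,  H_1 ≅ Z^2,  H_2 ≅ Z.

Fix the vertex order v_0 < v_1 < v_2 < v_3 < v_4 < v_5 < v_6 < v_7 and write every simplex with vertices in increasing order. Then dim K = 2 and the simplices of K are:

  0-simplices (8): [v_0], [v_1], [v_2], [v_3], [v_4], [v_5], [v_6], [v_7]
  1-simplices (24): (24 of them)
  2-simplices (16): (16 of them)

giving chain groups C_0 ≅ Z^8, C_1 ≅ Z^24, C_2 ≅ Z^16.

∂_1: C_1 → C_0 sends each edge [p,q] (with p < q) to q − p. For instance
  ∂[v_2,v_4] = [v_4] − [v_2].
This gives a 8×24 integer matrix of rank 7; reducing to Smith normal form yields diagonal entries (1,1,1,1,1,1,1).

∂_2: C_2 → C_1 sends each 2-simplex [p,q,r] to [q,r] − [p,r] + [p,q]. For instance
  ∂[v_1,v_5,v_7] = [v_5,v_7] − [v_1,v_7] + [v_1,v_5],
  ∂[v_0,v_6,v_7] = [v_6,v_7] − [v_0,v_7] + [v_0,v_6].
The 24×16 boundary matrix has rank 15 and Smith normal form diag(1,1,1,1,1,1,1,1,1,1,1,1,1,1,1).

Now H_k = ker ∂_k / im ∂_{k+1}, so:

  H_0: rank C_0 − rank ∂_1 = 8 − 7 = 1, and the invariant factors of ∂_1 are all 1, so H_0 = Z.
  H_1: rank ker ∂_1 − rank ∂_2 = (24 − 7) − 15 = 2, and the invariant factors of ∂_2 are all 1, so H_1 = Z^2.
  H_2: rank ker ∂_2 − rank ∂_3 = (16 − 15) − 0 = 1, and there is no ∂_3, so H_2 = Z.

As a check, the Euler characteristic is 8 − 24 + 16 = 0, which agrees with 1 − 2 + 1 = 0.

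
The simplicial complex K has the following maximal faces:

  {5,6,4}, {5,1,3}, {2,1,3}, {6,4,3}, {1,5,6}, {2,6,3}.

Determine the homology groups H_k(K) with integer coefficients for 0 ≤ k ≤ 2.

H_0 ≅ Z,  H_1 ≅ Z,  H_2 = 0.

Order the vertices as 1 < 2 < 3 < 4 < 5 < 6. Listing each simplex with vertices in this order, K has dimension 2 with simplices:

  0-simplices (6): [1], [2], [3], [4], [5], [6]
  1-simplices (12): [1,2], [1,3], [1,5], [1,6], [2,3], [2,6], [3,4], [3,5], [3,6], [4,5], [4,6], [5,6]
  2-simplices (6): [1,2,3], [1,3,5], [1,5,6], [2,3,6], [3,4,6], [4,5,6]

giving chain groups C_0 ≅ Z^6, C_1 ≅ Z^12, C_2 ≅ Z^6.

∂_1: C_1 → C_0 maps an edge to its endpoints' difference, ∂[p,q] = q − p. For instance
  ∂[1,3] = [3] − [1].
The 6×12 boundary matrix has rank 5 and Smith normal form diag(1,1,1,1,1).

The boundary map ∂_2: C_2 → C_1 sends each 2-simplex [p,q,r] to [q,r] − [p,r] + [p,q]. For instance
  ∂[2,3,6] = [3,6] − [2,6] + [2,3],
  ∂[3,4,6] = [4,6] − [3,6] + [3,4].
As a 12×6 matrix over Z this has rank 6, with invariant factors (1,1,1,1,1,1).

Now H_k = ker ∂_k / im ∂_{k+1}, so:

  H_0: rank C_0 − rank ∂_1 = 6 − 5 = 1, and the invariant factors of ∂_1 are all 1, so H_0 = Z.
  H_1: rank ker ∂_1 − rank ∂_2 = (12 − 5) − 6 = 1, and the invariant factors of ∂_2 are all 1, so H_1 = Z.
  H_2: rank ker ∂_2 − rank ∂_3 = (6 − 6) − 0 = 0, and there is no ∂_3, so H_2 = 0.

As a check, the Euler characteristic is 6 − 12 + 6 = 0, which agrees with 1 − 1 + 0 = 0.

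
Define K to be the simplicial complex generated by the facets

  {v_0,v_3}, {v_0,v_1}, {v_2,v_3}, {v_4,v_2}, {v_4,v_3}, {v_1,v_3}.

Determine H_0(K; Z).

H_0 ≅ Z.

Fix the vertex order v_0 < v_1 < v_2 < v_3 < v_4 and write every simplex with vertices in increasing order. Then dim K = 1 and the simplices of K are:

  0-simplices (5): [v_0], [v_1], [v_2], [v_3], [v_4]
  1-simplices (6): [v_0,v_1], [v_0,v_3], [v_1,v_3], [v_2,v_3], [v_2,v_4], [v_3,v_4]

giving chain groups C_0 ≅ Z^5, C_1 ≅ Z^6.

∂_1: C_1 → C_0 is given by ∂[p,q] = [q] − [p]. For instance
  ∂[v_2,v_4] = [v_4] − [v_2].
The 5×6 boundary matrix has rank 4 and Smith normal form diag(1,1,1,1).

Computing H_k = (kernel of ∂_k) / (image of ∂_{k+1}):

  H_0: rank C_0 − rank ∂_1 = 5 − 4 = 1, and the invariant factors of ∂_1 are all 1, so H_0 = Z.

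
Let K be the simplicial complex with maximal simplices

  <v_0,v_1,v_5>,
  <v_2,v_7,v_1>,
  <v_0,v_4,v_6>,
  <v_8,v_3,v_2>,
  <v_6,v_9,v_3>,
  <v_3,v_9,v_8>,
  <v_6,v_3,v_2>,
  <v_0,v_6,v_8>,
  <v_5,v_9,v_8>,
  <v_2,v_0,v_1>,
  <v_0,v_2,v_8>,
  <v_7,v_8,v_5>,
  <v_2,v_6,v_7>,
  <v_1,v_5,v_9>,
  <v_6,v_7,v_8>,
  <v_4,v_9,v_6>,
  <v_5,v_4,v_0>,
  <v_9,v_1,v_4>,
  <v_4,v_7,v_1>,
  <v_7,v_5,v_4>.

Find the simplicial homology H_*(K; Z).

We work with the vertex ordering v_0 < v_1 < v_2 < v_3 < v_4 < v_5 < v_6 < v_7 < v_8 < v_9. The simplices of K, each written with vertices in increasing order, are:

  0-simplices (10): [v_0], [v_1], [v_2], [v_3], [v_4], [v_5], [v_6], [v_7], [v_8], [v_9]
  1-simplices (30): (30 of them)
  2-simplices (20): (20 of them)

so the chain groups are C_0 ≅ Z^10, C_1 ≅ Z^30, C_2 ≅ Z^20.

∂_1: C_1 → C_0 sends each edge [p,q] (with p < q) to q − p.
As a 10×30 matrix over Z this has rank 9, with invariant factors (1,1,1,1,1,1,1,1,1).

Boundary ∂_2: C_2 → C_1 sends each 2-simplex [p,q,r] to [q,r] − [p,r] + [p,q]. For instance
  ∂[v_5,v_7,v_8] = [v_7,v_8] − [v_5,v_8] + [v_5,v_7],
  ∂[v_0,v_1,v_2] = [v_1,v_2] − [v_0,v_2] + [v_0,v_1].
As a 30×20 matrix over Z this has rank 20, with invariant factors (1,1,1,1,1,1,1,1,1,1,1,1,1,1,1,1,1,1,1,2).

Computing H_k = (kernel of ∂_k) / (image of ∂_{k+1}):

  H_0: rank C_0 − rank ∂_1 = 10 − 9 = 1, and the invariant factors of ∂_1 are all 1, so H_0 ≅ Z.
  H_1: rank ker ∂_1 − rank ∂_2 = (30 − 9) − 20 = 1, and ∂_2 has invariant factor 2 > 1, so H_1 ≅ Z ⊕ Z/2Z.
  H_2: rank ker ∂_2 − rank ∂_3 = (20 − 20) − 0 = 0, and there is no ∂_3, so H_2 ≅ 0.

H_0 ≅ Z,  H_1 ≅ Z ⊕ Z/2Z,  H_2 = 0.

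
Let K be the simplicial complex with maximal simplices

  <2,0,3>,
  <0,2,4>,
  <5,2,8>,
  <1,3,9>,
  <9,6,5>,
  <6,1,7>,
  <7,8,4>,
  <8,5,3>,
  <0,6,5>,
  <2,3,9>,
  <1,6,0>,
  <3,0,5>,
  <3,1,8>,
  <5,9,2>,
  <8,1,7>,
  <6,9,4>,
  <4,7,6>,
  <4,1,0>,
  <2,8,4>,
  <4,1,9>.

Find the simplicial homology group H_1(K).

H_1 ≅ Z × Z/2.

Take the total order 0 < 1 < 2 < 3 < 4 < 5 < 6 < 7 < 8 < 9 on the vertex set. Then K (dimension 2) consists of the simplices:

  0-simplices (10): [0], [1], [2], [3], [4], [5], [6], [7], [8], [9]
  1-simplices (30): (30 of them)
  2-simplices (20): (20 of them)

so the chain groups are C_0 ≅ Z^10, C_1 ≅ Z^30, C_2 ≅ Z^20.

∂_1: C_1 → C_0 sends each edge [p,q] (with p < q) to q − p.
The resulting 10×30 matrix has rank 9, and its Smith normal form has invariant factors (1,1,1,1,1,1,1,1,1).

The boundary map ∂_2: C_2 → C_1 sends each 2-simplex [p,q,r] to [q,r] − [p,r] + [p,q]. For instance
  ∂[1,4,9] = [4,9] − [1,9] + [1,4],
  ∂[0,1,6] = [1,6] − [0,6] + [0,1].
This gives a 30×20 integer matrix of rank 20; reducing to Smith normal form yields diagonal entries (1,1,1,1,1,1,1,1,1,1,1,1,1,1,1,1,1,1,1,2).

From H_k ≅ ker(∂_k) / im(∂_{k+1}) we obtain:

  H_1: rank ker ∂_1 − rank ∂_2 = (30 − 9) − 20 = 1, and ∂_2 has invariant factor 2 > 1, so H_1 = Z × Z/2.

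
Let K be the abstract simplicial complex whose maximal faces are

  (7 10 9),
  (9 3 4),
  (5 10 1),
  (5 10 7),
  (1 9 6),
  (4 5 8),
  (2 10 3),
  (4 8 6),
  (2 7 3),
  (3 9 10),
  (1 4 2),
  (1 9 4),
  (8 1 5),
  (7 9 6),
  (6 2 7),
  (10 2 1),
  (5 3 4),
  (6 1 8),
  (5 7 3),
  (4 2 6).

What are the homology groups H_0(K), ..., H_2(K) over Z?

H_0 = Z,  H_1 = Z × Z/2,  H_2 = 0.

We work with the vertex ordering 1 < 2 < 3 < 4 < 5 < 6 < 7 < 8 < 9 < 10. The simplices of K, each written with vertices in increasing order, are:

  0-simplices (10): [1], [2], [3], [4], [5], [6], [7], [8], [9], [10]
  1-simplices (30): (30 of them)
  2-simplices (20): (20 of them)

Hence C_0 ≅ Z^10, C_1 ≅ Z^30, C_2 ≅ Z^20.

∂_1: C_1 → C_0 is given by ∂[p,q] = [q] − [p].
As a 10×30 matrix over Z this has rank 9, with invariant factors (1,1,1,1,1,1,1,1,1).

Boundary ∂_2: C_2 → C_1 maps a triangle to the signed sum of its edges. For instance
  ∂[1,5,8] = [5,8] − [1,8] + [1,5],
  ∂[2,3,7] = [3,7] − [2,7] + [2,3].
The 30×20 boundary matrix has rank 20 and Smith normal form diag(1,1,1,1,1,1,1,1,1,1,1,1,1,1,1,1,1,1,1,2).

From H_k ≅ ker(∂_k) / im(∂_{k+1}) we obtain:

  H_0: rank C_0 − rank ∂_1 = 10 − 9 = 1, and the invariant factors of ∂_1 are all 1, so H_0 ≅ Z.
  H_1: rank ker ∂_1 − rank ∂_2 = (30 − 9) − 20 = 1, and ∂_2 has invariant factor 2 > 1, so H_1 ≅ Z × Z/2.
  H_2: rank ker ∂_2 − rank ∂_3 = (20 − 20) − 0 = 0, and there is no ∂_3, so H_2 ≅ 0.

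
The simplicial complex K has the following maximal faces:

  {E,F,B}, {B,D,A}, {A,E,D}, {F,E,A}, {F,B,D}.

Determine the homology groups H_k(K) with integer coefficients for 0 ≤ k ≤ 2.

Fix the vertex order A < B < D < E < F and write every simplex with vertices in increasing order. Then dim K = 2 and the simplices of K are:

  0-simplices (5): A, B, D, E, F
  1-simplices (10): AB, AD, AE, AF, BD, BE, BF, DE, DF, EF
  2-simplices (5): ABD, ADE, AEF, BDF, BEF

giving chain groups C_0 ≅ Z^5, C_1 ≅ Z^10, C_2 ≅ Z^5.

Boundary ∂_1: C_1 → C_0 is given by ∂[p,q] = [q] − [p]. For instance
  ∂AD = D − A.
The resulting 5×10 matrix has rank 4, and its Smith normal form has invariant factors (1,1,1,1).

∂_2: C_2 → C_1 acts by ∂[p,q,r] = [q,r] − [p,r] + [p,q]. For instance
  ∂ABD = BD − AD + AB,
  ∂AEF = EF − AF + AE.
The resulting 10×5 matrix has rank 5, and its Smith normal form has invariant factors (1,1,1,1,1).

Reading off H_k = ker ∂_k / im ∂_{k+1}:

  H_0: rank C_0 − rank ∂_1 = 5 − 4 = 1, and the invariant factors of ∂_1 are all 1, so H_0 = Z.
  H_1: rank ker ∂_1 − rank ∂_2 = (10 − 4) − 5 = 1, and the invariant factors of ∂_2 are all 1, so H_1 = Z.
  H_2: rank ker ∂_2 − rank ∂_3 = (5 − 5) − 0 = 0, and there is no ∂_3, so H_2 = 0.

As a check, the Euler characteristic is 5 − 10 + 5 = 0, which agrees with 1 − 1 + 0 = 0.

H_0 = Z,  H_1 = Z,  H_2 = 0.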